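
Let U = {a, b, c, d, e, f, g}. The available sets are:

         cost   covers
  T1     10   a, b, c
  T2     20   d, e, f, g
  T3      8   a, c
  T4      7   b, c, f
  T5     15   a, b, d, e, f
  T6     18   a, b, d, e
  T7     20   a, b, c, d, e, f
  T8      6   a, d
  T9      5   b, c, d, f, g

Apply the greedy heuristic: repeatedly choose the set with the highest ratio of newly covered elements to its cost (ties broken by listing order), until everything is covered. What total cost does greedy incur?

Pick 1: T9 adds 5 new (b, c, d, f, g) at cost 5 (ratio 5/5).
Pick 2: T8 adds 1 new (a) at cost 6 (ratio 1/6).
Pick 3: T5 adds 1 new (e) at cost 15 (ratio 1/15).
Greedy total cost: 5 + 6 + 15 = 26. (The true optimum is 20, so greedy overshoots here.)

26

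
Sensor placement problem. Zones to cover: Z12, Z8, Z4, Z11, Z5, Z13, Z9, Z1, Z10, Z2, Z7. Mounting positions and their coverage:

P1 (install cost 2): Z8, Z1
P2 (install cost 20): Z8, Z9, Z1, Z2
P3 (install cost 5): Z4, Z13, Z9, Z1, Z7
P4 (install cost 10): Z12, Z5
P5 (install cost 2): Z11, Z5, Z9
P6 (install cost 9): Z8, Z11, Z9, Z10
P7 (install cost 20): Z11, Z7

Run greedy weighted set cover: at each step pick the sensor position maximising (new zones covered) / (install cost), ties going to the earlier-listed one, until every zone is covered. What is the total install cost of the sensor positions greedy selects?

Pick 1: P5 adds 3 new (Z11, Z5, Z9) at install cost 2 (ratio 3/2).
Pick 2: P1 adds 2 new (Z8, Z1) at install cost 2 (ratio 2/2).
Pick 3: P3 adds 3 new (Z4, Z13, Z7) at install cost 5 (ratio 3/5).
Pick 4: P6 adds 1 new (Z10) at install cost 9 (ratio 1/9).
Pick 5: P4 adds 1 new (Z12) at install cost 10 (ratio 1/10).
Pick 6: P2 adds 1 new (Z2) at install cost 20 (ratio 1/20).
Greedy total install cost: 2 + 2 + 5 + 9 + 10 + 20 = 48. (The true optimum is 44, so greedy overshoots here.)

48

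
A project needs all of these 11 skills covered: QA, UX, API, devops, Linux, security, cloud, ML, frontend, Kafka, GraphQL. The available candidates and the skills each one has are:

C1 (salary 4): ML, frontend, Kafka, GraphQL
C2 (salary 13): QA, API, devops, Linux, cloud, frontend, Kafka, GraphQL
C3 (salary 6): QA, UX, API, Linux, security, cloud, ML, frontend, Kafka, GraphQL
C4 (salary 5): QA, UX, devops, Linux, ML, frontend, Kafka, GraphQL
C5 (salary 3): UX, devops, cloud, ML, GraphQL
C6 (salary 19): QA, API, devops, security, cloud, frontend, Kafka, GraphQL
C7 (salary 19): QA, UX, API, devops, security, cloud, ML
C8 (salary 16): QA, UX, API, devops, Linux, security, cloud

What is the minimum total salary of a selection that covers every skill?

C3, C5 cover every skill at salary 6 + 3 = 9.
Any cover uses at least 2 candidates; among all covering selections none totals below 9.

9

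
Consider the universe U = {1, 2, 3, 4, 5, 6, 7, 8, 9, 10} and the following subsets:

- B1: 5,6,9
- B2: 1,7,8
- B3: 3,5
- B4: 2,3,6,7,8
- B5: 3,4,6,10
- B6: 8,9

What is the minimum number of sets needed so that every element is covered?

B1, B2, B4, B5 together cover {1, 2, 3, 4, 5, 6, 7, 8, 9, 10} — every element.
No 3 of the 6 sets cover everything (all 20 triples fall short), so 4 is minimum.

4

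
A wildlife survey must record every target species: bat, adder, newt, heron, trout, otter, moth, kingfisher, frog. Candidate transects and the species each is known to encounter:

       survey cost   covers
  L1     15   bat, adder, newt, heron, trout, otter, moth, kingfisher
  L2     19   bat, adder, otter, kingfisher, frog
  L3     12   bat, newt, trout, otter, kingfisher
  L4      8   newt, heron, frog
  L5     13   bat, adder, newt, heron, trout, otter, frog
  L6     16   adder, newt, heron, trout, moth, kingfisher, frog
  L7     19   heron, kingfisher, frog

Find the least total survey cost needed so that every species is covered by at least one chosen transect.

L1, L4 cover every species at survey cost 15 + 8 = 23.
Any cover uses at least 2 transects; among all covering selections none totals below 23.

23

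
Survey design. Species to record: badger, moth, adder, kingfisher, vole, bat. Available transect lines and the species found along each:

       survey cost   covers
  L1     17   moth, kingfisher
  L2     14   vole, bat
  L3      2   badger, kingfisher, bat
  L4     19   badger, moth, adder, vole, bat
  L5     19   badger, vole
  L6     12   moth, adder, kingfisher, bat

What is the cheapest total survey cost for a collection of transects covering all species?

21

L3, L4 cover every species at survey cost 2 + 19 = 21.
Any cover uses at least 2 transects; among all covering selections none totals below 21.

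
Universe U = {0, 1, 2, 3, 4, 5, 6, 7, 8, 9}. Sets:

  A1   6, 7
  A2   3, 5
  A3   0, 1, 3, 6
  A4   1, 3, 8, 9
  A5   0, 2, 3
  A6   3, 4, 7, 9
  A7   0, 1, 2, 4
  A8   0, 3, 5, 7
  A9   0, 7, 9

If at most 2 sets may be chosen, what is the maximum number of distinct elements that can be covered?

7

Choosing A3, A6 covers {0, 1, 3, 4, 6, 7, 9} — 7 elements.
No choice of 2 sets does better; here 2, 5, 8 are left uncovered.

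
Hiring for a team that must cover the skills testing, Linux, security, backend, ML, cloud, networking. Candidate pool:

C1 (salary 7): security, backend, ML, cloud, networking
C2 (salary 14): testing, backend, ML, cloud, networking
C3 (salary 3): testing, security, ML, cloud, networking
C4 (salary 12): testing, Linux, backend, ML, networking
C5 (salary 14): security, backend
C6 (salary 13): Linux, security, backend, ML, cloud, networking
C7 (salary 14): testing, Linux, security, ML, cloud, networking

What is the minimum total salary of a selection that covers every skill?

C3, C4 cover every skill at salary 3 + 12 = 15.
Any cover uses at least 2 candidates; among all covering selections none totals below 15.

15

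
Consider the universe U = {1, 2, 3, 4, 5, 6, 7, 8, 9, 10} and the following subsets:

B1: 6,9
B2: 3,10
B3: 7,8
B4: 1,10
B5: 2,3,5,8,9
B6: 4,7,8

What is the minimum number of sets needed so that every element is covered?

B1, B4, B5, B6 together cover {1, 2, 3, 4, 5, 6, 7, 8, 9, 10} — every element.
No 3 of the 6 sets cover everything (all 20 triples fall short), so 4 is minimum.

4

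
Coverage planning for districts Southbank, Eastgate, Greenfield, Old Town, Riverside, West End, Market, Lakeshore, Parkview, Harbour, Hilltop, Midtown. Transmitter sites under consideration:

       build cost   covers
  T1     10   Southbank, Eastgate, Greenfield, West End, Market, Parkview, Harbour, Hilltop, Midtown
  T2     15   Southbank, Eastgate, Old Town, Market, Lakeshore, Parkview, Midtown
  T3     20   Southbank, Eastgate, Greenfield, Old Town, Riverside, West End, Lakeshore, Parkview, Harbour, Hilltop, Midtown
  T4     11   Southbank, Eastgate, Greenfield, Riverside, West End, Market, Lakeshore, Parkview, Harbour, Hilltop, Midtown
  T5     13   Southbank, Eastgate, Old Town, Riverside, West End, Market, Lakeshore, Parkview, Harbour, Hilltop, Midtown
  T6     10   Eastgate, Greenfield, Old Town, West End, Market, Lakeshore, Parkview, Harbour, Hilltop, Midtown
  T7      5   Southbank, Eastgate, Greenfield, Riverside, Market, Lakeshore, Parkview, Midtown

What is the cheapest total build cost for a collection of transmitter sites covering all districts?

T6, T7 cover every district at build cost 10 + 5 = 15.
Any cover uses at least 2 transmitter sites; among all covering selections none totals below 15.

15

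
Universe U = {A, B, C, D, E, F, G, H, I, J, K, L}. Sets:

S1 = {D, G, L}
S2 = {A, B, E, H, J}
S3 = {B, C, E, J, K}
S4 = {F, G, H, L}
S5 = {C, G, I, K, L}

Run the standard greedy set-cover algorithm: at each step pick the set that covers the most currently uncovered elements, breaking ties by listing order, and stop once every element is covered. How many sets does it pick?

Pick 1: S2 covers 5 new elements (A, B, E, H, J).
Pick 2: S5 covers 5 new elements (C, G, I, K, L).
Pick 3: S1 covers 1 new elements (D).
Pick 4: S4 covers 1 new elements (F).
Greedy uses 4 sets.

4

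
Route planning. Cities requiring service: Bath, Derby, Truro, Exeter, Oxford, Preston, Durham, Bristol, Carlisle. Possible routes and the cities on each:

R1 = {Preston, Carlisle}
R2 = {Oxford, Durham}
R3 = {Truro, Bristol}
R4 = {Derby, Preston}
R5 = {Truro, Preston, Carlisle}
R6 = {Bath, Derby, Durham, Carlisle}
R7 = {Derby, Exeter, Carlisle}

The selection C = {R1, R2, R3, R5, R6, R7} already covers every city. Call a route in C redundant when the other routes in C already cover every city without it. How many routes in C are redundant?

Drop R1: the rest still cover every city — redundant.
Drop R2: Oxford uncovered — not redundant.
Drop R3: Bristol uncovered — not redundant.
Drop R5: the rest still cover every city — redundant.
Drop R6: Bath uncovered — not redundant.
Drop R7: Exeter uncovered — not redundant.
2 redundant: R1, R5.

2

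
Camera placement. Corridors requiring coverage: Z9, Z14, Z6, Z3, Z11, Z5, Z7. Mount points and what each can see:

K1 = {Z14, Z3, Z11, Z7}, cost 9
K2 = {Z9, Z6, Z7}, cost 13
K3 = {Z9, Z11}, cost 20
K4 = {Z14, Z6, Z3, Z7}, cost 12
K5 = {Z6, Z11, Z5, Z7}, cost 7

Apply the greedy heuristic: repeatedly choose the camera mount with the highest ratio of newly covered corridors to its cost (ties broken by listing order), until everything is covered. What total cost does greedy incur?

29

Pick 1: K5 adds 4 new (Z6, Z11, Z5, Z7) at cost 7 (ratio 4/7).
Pick 2: K1 adds 2 new (Z14, Z3) at cost 9 (ratio 2/9).
Pick 3: K2 adds 1 new (Z9) at cost 13 (ratio 1/13).
Greedy total cost: 7 + 9 + 13 = 29.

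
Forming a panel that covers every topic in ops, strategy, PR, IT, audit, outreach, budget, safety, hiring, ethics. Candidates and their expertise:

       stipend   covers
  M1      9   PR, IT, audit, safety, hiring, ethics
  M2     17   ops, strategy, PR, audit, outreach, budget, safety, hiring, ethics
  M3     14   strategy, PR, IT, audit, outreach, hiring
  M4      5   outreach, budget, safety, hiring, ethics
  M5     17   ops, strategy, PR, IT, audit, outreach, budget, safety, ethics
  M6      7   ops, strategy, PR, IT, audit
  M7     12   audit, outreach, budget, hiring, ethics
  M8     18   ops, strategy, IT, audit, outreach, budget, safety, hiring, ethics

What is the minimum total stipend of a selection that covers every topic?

M4, M6 cover every topic at stipend 5 + 7 = 12.
Any cover uses at least 2 members; among all covering selections none totals below 12.

12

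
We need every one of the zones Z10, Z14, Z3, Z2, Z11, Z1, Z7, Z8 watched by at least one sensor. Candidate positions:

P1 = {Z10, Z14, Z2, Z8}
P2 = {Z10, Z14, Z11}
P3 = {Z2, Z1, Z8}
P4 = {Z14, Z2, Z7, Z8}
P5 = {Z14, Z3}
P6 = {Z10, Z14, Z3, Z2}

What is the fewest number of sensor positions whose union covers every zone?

4

P2, P3, P4, P5 together cover {Z10, Z14, Z3, Z2, Z11, Z1, Z7, Z8} — every zone.
No 3 of the 6 sensor positions cover everything (all 20 triples fall short), so 4 is minimum.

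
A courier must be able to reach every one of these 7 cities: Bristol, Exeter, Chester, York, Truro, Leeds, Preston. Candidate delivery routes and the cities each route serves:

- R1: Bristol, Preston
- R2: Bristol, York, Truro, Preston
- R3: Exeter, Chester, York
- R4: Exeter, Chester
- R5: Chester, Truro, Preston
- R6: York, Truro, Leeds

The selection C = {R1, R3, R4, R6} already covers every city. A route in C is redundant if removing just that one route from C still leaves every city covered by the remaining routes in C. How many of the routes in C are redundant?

Drop R1: Bristol, Preston uncovered — not redundant.
Drop R3: the rest still cover every city — redundant.
Drop R4: the rest still cover every city — redundant.
Drop R6: Truro, Leeds uncovered — not redundant.
2 redundant: R3, R4.

2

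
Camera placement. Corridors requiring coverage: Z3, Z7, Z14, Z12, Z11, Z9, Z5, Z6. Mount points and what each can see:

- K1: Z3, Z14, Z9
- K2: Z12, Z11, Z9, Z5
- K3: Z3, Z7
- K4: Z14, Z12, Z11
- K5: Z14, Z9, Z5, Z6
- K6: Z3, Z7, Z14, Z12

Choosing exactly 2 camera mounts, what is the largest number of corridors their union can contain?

7

Choosing K2, K6 covers {Z3, Z7, Z14, Z12, Z11, Z9, Z5} — 7 corridors.
No choice of 2 camera mounts does better; here Z6 is left uncovered.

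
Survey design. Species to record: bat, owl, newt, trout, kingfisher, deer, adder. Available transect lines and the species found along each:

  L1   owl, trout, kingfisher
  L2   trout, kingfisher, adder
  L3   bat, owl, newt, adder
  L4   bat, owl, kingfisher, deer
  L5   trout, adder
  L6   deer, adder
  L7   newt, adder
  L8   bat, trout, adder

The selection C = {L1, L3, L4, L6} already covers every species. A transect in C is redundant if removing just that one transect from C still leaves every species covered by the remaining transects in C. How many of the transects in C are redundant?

Drop L1: trout uncovered — not redundant.
Drop L3: newt uncovered — not redundant.
Drop L4: the rest still cover every species — redundant.
Drop L6: the rest still cover every species — redundant.
2 redundant: L4, L6.

2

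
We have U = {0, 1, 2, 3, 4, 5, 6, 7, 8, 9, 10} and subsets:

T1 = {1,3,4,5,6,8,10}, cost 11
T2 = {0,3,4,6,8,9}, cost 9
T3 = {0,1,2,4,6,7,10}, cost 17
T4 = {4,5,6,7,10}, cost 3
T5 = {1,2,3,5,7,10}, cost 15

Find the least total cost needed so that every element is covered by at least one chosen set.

24

T2, T5 cover every element at cost 9 + 15 = 24.
Any cover uses at least 2 sets; among all covering selections none totals below 24.
Greedy by coverage-per-cost would pick T4, T2, T5 for 27 — worse than the optimum 24.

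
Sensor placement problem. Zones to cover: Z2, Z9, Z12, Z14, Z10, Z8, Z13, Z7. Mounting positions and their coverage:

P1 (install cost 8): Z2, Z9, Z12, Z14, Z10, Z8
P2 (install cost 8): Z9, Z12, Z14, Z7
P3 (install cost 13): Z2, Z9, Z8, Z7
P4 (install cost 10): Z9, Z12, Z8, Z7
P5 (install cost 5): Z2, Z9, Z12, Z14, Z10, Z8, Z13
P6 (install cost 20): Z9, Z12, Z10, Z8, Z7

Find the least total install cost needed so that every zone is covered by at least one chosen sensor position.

P2, P5 cover every zone at install cost 8 + 5 = 13.
Any cover uses at least 2 sensor positions; among all covering selections none totals below 13.

13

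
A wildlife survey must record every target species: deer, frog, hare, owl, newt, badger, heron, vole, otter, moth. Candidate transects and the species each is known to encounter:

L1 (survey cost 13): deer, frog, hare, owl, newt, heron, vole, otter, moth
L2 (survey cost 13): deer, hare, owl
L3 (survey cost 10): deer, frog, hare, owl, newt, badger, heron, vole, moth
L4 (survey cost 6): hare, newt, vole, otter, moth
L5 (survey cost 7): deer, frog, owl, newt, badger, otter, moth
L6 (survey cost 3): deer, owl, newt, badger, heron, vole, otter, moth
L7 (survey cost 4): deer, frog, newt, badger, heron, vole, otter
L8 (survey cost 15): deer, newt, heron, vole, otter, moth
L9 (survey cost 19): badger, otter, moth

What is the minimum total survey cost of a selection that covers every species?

13

L3, L6 cover every species at survey cost 10 + 3 = 13.
Any cover uses at least 2 transects; among all covering selections none totals below 13.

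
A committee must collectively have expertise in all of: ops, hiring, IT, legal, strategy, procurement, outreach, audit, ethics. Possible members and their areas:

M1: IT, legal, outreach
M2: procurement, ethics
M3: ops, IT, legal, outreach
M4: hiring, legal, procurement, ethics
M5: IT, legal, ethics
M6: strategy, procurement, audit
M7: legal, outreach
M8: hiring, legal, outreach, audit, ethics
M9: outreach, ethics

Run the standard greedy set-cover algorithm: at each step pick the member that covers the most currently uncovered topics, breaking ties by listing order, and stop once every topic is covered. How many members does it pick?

3

Pick 1: M8 covers 5 new topics (hiring, legal, outreach, audit, ethics).
Pick 2: M3 covers 2 new topics (ops, IT).
Pick 3: M6 covers 2 new topics (strategy, procurement).
Greedy uses 3 members.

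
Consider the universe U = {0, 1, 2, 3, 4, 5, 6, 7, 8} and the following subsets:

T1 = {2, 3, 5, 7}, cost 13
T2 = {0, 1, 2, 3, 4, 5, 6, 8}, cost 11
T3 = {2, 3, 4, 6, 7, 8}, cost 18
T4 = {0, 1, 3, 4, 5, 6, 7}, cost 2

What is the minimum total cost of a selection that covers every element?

13

T2, T4 cover every element at cost 11 + 2 = 13.
Any cover uses at least 2 sets; among all covering selections none totals below 13.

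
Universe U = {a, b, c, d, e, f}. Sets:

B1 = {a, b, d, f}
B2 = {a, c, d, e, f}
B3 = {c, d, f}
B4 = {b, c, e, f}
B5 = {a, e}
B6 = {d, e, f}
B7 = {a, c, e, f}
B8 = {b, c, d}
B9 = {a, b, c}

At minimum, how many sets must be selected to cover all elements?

2

B1, B2 together cover {a, b, c, d, e, f} — every element.
No single set contains all 6 elements, so 2 is optimal.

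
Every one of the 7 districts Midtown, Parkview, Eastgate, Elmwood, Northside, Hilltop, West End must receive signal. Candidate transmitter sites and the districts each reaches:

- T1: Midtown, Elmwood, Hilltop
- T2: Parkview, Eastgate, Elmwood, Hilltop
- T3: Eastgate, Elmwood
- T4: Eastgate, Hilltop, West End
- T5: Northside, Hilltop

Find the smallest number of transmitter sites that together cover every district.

T1, T2, T4, T5 together cover {Midtown, Parkview, Eastgate, Elmwood, Northside, Hilltop, West End} — every district.
No 3 of the 5 transmitter sites cover everything (all 10 triples fall short), so 4 is minimum.

4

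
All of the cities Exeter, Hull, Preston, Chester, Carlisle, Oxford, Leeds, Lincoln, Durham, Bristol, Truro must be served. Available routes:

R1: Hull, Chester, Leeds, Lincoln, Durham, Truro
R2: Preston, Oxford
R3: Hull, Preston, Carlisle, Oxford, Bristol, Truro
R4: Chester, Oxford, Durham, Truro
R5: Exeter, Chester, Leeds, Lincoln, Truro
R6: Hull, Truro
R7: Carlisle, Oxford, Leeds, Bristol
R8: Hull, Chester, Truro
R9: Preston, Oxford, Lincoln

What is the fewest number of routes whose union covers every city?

R1, R3, R5 together cover {Exeter, Hull, Preston, Chester, Carlisle, Oxford, Leeds, Lincoln, Durham, Bristol, Truro} — every city.
No 2 of the 9 routes cover everything (all 36 pairs fall short), so 3 is minimum.

3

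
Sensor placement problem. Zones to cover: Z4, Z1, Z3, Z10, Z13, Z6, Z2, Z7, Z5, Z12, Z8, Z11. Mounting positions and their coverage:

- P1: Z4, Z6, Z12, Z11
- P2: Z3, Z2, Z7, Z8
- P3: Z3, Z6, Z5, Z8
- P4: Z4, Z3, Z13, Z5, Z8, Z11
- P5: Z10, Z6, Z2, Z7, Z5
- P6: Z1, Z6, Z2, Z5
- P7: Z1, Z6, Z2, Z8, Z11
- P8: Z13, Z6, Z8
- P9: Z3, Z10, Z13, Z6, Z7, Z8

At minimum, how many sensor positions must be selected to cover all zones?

3

P1, P6, P9 together cover {Z4, Z1, Z3, Z10, Z13, Z6, Z2, Z7, Z5, Z12, Z8, Z11} — every zone.
No 2 of the 9 sensor positions cover everything (all 36 pairs fall short), so 3 is minimum.
Greedy (largest uncovered first) would take P4, P5, P1, P6 — 4 sensor positions — but 3 suffice.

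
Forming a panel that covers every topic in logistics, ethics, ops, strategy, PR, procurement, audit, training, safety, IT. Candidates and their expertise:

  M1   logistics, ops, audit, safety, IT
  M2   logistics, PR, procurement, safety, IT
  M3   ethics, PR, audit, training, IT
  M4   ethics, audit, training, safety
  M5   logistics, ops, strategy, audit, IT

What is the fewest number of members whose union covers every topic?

3

M2, M3, M5 together cover {logistics, ethics, ops, strategy, PR, procurement, audit, training, safety, IT} — every topic.
No 2 of the 5 members cover everything (all 10 pairs fall short), so 3 is minimum.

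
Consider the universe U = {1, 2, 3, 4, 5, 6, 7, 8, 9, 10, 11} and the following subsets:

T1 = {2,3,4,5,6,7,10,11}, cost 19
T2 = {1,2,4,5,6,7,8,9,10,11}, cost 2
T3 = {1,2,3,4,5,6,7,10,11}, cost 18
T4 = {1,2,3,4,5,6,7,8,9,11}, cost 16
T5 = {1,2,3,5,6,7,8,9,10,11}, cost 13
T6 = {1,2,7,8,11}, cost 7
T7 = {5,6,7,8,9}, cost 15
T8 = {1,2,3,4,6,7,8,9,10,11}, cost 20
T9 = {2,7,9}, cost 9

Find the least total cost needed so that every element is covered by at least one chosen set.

15

T2, T5 cover every element at cost 2 + 13 = 15.
Any cover uses at least 2 sets; among all covering selections none totals below 15.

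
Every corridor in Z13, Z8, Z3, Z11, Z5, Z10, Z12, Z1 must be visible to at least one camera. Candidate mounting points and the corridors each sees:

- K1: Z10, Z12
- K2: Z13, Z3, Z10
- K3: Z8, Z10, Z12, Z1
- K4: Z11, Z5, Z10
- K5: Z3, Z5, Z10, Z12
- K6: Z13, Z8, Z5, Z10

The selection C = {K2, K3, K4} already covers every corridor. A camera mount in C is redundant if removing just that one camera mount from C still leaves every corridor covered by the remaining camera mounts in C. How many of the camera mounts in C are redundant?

Drop K2: Z13, Z3 uncovered — not redundant.
Drop K3: Z8, Z12, Z1 uncovered — not redundant.
Drop K4: Z11, Z5 uncovered — not redundant.
None of the camera mounts in C is redundant.

0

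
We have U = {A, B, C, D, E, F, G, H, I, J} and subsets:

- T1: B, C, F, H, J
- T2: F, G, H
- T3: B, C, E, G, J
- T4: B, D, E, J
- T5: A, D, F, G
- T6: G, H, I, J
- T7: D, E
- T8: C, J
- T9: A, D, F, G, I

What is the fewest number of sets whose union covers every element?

3

T1, T3, T9 together cover {A, B, C, D, E, F, G, H, I, J} — every element.
No 2 of the 9 sets cover everything (all 36 pairs fall short), so 3 is minimum.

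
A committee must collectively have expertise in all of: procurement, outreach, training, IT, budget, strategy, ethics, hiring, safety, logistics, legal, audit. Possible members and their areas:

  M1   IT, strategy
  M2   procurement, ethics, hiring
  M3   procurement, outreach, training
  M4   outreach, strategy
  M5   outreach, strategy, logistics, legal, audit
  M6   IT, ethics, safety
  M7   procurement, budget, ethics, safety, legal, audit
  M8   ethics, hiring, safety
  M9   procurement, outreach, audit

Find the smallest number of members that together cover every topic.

5

M1, M2, M3, M5, M7 together cover {procurement, outreach, training, IT, budget, strategy, ethics, hiring, safety, logistics, legal, audit} — every topic.
No 4 of the 9 members cover everything (all 126 size-4 selections fall short), so 5 is minimum.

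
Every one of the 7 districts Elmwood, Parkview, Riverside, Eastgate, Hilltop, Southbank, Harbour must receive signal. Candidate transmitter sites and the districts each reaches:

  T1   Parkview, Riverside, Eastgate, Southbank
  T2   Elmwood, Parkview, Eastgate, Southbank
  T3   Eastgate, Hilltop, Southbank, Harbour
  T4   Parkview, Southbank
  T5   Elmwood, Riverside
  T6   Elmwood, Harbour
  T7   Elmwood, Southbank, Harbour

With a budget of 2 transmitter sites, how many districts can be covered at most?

Choosing T1, T3 covers {Parkview, Riverside, Eastgate, Hilltop, Southbank, Harbour} — 6 districts.
No choice of 2 transmitter sites does better; here Elmwood is left uncovered.

6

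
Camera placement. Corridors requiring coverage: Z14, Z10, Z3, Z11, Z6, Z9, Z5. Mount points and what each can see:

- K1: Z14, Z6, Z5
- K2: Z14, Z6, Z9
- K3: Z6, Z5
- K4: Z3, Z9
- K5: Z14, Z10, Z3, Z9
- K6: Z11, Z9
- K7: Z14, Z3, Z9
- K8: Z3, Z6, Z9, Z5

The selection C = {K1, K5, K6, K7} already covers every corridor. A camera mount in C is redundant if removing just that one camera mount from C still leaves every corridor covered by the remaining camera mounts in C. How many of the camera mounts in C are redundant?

1

Drop K1: Z6, Z5 uncovered — not redundant.
Drop K5: Z10 uncovered — not redundant.
Drop K6: Z11 uncovered — not redundant.
Drop K7: the rest still cover every corridor — redundant.
1 redundant: K7.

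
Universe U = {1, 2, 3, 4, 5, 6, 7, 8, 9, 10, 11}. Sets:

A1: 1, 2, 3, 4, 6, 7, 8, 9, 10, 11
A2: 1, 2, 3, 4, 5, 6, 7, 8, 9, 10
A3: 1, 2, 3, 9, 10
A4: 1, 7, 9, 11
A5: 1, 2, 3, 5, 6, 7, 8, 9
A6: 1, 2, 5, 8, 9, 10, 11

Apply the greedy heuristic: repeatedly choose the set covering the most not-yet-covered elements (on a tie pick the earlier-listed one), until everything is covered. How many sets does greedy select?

Pick 1: A1 covers 10 new elements (1, 2, 3, 4, 6, 7, 8, 9, 10, 11).
Pick 2: A2 covers 1 new elements (5).
Greedy uses 2 sets.

2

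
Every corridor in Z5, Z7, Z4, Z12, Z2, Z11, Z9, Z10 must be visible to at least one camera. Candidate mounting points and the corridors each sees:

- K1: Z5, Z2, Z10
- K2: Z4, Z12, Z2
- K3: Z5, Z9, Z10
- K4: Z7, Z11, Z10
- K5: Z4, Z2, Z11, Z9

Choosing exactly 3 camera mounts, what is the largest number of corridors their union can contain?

Choosing K2, K3, K4 covers {Z5, Z7, Z4, Z12, Z2, Z11, Z9, Z10} — 8 corridors.
That is all 8 corridors.

8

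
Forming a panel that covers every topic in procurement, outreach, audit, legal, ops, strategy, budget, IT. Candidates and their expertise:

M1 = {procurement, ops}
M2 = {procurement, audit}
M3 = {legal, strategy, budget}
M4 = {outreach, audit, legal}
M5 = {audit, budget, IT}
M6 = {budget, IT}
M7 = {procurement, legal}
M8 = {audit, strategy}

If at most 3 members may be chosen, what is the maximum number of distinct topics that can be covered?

Choosing M1, M3, M4 covers {procurement, outreach, audit, legal, ops, strategy, budget} — 7 topics.
No choice of 3 members does better; here IT is left uncovered.

7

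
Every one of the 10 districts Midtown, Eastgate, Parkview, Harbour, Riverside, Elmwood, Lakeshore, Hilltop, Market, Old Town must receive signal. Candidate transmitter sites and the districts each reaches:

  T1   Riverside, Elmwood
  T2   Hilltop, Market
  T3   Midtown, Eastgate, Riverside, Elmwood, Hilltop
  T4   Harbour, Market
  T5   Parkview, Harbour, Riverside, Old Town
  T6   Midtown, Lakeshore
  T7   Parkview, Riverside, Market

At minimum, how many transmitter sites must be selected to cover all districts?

4

T2, T3, T5, T6 together cover {Midtown, Eastgate, Parkview, Harbour, Riverside, Elmwood, Lakeshore, Hilltop, Market, Old Town} — every district.
No 3 of the 7 transmitter sites cover everything (all 35 triples fall short), so 4 is minimum.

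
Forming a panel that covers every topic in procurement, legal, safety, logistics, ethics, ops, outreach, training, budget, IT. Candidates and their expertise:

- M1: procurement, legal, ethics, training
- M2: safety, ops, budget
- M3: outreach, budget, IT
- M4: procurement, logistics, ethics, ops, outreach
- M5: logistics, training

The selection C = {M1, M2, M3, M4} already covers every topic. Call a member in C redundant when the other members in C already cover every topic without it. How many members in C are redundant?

Drop M1: legal, training uncovered — not redundant.
Drop M2: safety uncovered — not redundant.
Drop M3: IT uncovered — not redundant.
Drop M4: logistics uncovered — not redundant.
None of the members in C is redundant.

0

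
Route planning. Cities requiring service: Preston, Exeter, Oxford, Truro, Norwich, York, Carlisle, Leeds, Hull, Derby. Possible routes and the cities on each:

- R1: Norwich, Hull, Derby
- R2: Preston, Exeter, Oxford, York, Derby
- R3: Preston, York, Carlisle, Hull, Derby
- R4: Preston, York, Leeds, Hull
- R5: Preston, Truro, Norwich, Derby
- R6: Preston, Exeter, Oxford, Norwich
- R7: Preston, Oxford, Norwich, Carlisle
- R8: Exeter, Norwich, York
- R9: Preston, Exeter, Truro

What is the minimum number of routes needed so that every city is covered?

4

R1, R4, R7, R9 together cover {Preston, Exeter, Oxford, Truro, Norwich, York, Carlisle, Leeds, Hull, Derby} — every city.
No 3 of the 9 routes cover everything (all 84 triples fall short), so 4 is minimum.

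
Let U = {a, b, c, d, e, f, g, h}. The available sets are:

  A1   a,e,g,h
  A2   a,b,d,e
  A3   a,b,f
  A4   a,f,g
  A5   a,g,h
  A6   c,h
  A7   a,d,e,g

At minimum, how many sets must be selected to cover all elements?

3

A2, A4, A6 together cover {a, b, c, d, e, f, g, h} — every element.
No 2 of the 7 sets cover everything (all 21 pairs fall short), so 3 is minimum.
Greedy (largest uncovered first) would take A1, A2, A3, A6 — 4 sets — but 3 suffice.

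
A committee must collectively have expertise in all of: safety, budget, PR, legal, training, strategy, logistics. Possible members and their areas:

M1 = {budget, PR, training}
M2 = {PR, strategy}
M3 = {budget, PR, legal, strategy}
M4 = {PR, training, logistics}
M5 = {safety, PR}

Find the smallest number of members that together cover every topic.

3

M3, M4, M5 together cover {safety, budget, PR, legal, training, strategy, logistics} — every topic.
No 2 of the 5 members cover everything (all 10 pairs fall short), so 3 is minimum.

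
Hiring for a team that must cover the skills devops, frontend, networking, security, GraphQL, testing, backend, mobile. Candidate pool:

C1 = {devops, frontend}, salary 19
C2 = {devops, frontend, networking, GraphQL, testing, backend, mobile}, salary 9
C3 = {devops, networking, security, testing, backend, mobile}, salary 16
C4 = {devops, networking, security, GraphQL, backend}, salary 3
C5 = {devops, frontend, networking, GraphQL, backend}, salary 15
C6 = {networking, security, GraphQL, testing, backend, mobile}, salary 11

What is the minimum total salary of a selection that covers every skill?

12

C2, C4 cover every skill at salary 9 + 3 = 12.
Any cover uses at least 2 candidates; among all covering selections none totals below 12.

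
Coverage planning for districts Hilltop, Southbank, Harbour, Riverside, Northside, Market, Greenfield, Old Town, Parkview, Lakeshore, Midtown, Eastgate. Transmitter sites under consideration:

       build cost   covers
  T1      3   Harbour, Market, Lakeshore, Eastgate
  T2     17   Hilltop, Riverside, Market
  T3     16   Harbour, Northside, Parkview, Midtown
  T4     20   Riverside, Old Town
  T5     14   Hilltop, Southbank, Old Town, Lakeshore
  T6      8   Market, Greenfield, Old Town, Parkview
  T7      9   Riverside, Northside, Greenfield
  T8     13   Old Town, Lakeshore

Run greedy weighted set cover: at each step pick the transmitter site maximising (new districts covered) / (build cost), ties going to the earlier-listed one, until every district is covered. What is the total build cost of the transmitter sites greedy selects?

50

Pick 1: T1 adds 4 new (Harbour, Market, Lakeshore, Eastgate) at build cost 3 (ratio 4/3).
Pick 2: T6 adds 3 new (Greenfield, Old Town, Parkview) at build cost 8 (ratio 3/8).
Pick 3: T7 adds 2 new (Riverside, Northside) at build cost 9 (ratio 2/9).
Pick 4: T5 adds 2 new (Hilltop, Southbank) at build cost 14 (ratio 2/14).
Pick 5: T3 adds 1 new (Midtown) at build cost 16 (ratio 1/16).
Greedy total build cost: 3 + 8 + 9 + 14 + 16 = 50. (The true optimum is 42, so greedy overshoots here.)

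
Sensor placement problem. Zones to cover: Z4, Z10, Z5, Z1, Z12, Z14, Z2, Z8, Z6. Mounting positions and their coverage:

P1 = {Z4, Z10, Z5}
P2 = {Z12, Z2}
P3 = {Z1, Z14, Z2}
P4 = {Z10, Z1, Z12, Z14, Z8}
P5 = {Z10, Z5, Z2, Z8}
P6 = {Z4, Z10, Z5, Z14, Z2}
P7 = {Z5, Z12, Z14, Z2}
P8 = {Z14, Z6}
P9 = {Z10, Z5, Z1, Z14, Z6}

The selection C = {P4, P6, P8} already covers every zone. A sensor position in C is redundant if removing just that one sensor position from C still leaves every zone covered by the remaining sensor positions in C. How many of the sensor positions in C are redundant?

Drop P4: Z1, Z12, Z8 uncovered — not redundant.
Drop P6: Z4, Z5, Z2 uncovered — not redundant.
Drop P8: Z6 uncovered — not redundant.
None of the sensor positions in C is redundant.

0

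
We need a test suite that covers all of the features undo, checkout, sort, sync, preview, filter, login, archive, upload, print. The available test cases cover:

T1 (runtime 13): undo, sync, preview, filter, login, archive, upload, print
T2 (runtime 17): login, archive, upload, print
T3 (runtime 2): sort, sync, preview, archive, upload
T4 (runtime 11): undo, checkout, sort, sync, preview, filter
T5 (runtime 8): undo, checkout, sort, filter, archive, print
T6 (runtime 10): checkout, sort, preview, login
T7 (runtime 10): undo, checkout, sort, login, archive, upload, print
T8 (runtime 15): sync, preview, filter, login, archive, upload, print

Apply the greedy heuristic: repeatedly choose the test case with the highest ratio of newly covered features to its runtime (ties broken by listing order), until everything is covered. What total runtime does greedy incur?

Pick 1: T3 adds 5 new (sort, sync, preview, archive, upload) at runtime 2 (ratio 5/2).
Pick 2: T5 adds 4 new (undo, checkout, filter, print) at runtime 8 (ratio 4/8).
Pick 3: T6 adds 1 new (login) at runtime 10 (ratio 1/10).
Greedy total runtime: 2 + 8 + 10 = 20.

20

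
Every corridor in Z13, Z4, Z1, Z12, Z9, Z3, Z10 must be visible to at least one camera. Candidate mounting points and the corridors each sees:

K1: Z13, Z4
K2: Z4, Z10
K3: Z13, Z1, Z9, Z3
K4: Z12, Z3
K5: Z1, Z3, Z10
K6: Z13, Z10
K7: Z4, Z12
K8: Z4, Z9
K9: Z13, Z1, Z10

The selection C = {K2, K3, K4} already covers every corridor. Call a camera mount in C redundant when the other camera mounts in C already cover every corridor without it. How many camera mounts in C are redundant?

Drop K2: Z4, Z10 uncovered — not redundant.
Drop K3: Z13, Z1, Z9 uncovered — not redundant.
Drop K4: Z12 uncovered — not redundant.
None of the camera mounts in C is redundant.

0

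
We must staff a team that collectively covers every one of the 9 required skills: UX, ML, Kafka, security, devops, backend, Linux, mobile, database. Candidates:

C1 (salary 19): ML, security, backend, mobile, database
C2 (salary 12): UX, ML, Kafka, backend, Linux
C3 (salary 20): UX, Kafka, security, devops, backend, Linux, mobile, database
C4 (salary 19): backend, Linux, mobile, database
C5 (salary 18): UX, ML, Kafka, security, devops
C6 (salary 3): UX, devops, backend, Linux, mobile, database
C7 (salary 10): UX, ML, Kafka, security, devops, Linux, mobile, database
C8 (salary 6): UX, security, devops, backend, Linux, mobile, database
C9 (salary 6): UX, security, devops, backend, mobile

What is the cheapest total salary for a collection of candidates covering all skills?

13

C6, C7 cover every skill at salary 3 + 10 = 13.
Any cover uses at least 2 candidates; among all covering selections none totals below 13.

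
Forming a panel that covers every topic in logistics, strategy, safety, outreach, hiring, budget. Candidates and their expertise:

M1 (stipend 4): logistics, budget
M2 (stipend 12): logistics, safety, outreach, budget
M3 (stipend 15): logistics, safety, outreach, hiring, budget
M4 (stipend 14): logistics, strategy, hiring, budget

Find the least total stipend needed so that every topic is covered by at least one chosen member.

26

M2, M4 cover every topic at stipend 12 + 14 = 26.
Any cover uses at least 2 members; among all covering selections none totals below 26.
Greedy by coverage-per-stipend would pick M1, M3, M4 for 33 — worse than the optimum 26.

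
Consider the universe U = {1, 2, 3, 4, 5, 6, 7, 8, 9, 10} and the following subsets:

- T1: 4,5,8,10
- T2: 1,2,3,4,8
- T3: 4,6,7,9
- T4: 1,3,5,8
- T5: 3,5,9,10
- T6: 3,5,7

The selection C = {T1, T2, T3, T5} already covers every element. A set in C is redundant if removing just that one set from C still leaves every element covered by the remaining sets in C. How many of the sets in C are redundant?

Drop T1: the rest still cover every element — redundant.
Drop T2: 1, 2 uncovered — not redundant.
Drop T3: 6, 7 uncovered — not redundant.
Drop T5: the rest still cover every element — redundant.
2 redundant: T1, T5.

2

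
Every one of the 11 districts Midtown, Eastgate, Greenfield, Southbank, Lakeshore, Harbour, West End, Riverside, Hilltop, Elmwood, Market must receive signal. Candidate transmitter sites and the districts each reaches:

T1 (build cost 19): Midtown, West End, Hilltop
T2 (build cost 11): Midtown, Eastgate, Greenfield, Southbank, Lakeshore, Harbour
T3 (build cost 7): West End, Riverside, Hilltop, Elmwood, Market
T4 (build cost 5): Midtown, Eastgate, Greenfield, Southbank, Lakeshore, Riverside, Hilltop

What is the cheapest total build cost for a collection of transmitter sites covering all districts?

T2, T3 cover every district at build cost 11 + 7 = 18.
Any cover uses at least 2 transmitter sites; among all covering selections none totals below 18.

18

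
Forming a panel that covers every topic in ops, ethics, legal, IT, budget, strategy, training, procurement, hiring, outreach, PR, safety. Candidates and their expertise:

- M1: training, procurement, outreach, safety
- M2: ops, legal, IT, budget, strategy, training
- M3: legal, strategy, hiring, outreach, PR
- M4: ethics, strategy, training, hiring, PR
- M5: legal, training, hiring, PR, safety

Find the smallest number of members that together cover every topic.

M1, M2, M4 together cover {ops, ethics, legal, IT, budget, strategy, training, procurement, hiring, outreach, PR, safety} — every topic.
No 2 of the 5 members cover everything (all 10 pairs fall short), so 3 is minimum.

3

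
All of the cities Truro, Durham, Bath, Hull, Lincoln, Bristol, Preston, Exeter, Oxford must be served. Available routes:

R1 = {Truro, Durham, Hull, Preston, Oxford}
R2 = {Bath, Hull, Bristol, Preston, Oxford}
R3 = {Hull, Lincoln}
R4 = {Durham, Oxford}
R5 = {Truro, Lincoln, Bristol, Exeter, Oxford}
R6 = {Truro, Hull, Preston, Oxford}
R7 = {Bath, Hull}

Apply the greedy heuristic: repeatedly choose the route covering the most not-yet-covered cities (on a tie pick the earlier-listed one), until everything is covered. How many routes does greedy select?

Pick 1: R1 covers 5 new cities (Truro, Durham, Hull, Preston, Oxford).
Pick 2: R5 covers 3 new cities (Lincoln, Bristol, Exeter).
Pick 3: R2 covers 1 new cities (Bath).
Greedy uses 3 routes.

3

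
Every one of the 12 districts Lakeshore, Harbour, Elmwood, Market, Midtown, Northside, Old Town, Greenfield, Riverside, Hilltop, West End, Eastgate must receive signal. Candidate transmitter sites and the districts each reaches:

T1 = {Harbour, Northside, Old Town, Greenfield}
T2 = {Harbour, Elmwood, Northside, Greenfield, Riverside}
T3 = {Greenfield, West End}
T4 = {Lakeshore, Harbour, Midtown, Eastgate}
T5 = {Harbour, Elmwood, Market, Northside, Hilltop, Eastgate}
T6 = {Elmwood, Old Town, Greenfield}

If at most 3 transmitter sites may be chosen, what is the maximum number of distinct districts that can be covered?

Choosing T1, T4, T5 covers {Lakeshore, Harbour, Elmwood, Market, Midtown, Northside, Old Town, Greenfield, Hilltop, Eastgate} — 10 districts.
No choice of 3 transmitter sites does better; here Riverside, West End are left uncovered.

10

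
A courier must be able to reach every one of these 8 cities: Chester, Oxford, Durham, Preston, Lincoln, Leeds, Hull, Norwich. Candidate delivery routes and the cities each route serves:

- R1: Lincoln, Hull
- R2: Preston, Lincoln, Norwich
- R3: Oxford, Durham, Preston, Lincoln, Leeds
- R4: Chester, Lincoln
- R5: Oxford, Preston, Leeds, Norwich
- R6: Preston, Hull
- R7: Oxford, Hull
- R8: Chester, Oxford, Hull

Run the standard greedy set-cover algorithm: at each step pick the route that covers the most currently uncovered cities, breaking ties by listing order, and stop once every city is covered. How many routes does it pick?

3

Pick 1: R3 covers 5 new cities (Oxford, Durham, Preston, Lincoln, Leeds).
Pick 2: R8 covers 2 new cities (Chester, Hull).
Pick 3: R2 covers 1 new cities (Norwich).
Greedy uses 3 routes.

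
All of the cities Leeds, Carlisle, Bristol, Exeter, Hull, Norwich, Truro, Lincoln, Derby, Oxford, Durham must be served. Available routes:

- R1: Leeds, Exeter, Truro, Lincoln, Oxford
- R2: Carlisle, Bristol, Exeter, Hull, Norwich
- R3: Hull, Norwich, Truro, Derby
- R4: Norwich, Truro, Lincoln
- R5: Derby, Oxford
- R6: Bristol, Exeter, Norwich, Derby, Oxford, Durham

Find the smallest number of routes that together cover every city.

R1, R2, R6 together cover {Leeds, Carlisle, Bristol, Exeter, Hull, Norwich, Truro, Lincoln, Derby, Oxford, Durham} — every city.
No 2 of the 6 routes cover everything (all 15 pairs fall short), so 3 is minimum.

3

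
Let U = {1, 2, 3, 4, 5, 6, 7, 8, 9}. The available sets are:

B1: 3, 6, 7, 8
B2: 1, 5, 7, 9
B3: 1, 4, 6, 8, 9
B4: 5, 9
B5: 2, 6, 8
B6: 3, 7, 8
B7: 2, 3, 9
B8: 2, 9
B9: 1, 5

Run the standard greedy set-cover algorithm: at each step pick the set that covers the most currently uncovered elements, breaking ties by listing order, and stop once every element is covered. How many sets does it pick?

4

Pick 1: B3 covers 5 new elements (1, 4, 6, 8, 9).
Pick 2: B1 covers 2 new elements (3, 7).
Pick 3: B2 covers 1 new elements (5).
Pick 4: B5 covers 1 new elements (2).
Greedy uses 4 sets. (The true minimum is 3.)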